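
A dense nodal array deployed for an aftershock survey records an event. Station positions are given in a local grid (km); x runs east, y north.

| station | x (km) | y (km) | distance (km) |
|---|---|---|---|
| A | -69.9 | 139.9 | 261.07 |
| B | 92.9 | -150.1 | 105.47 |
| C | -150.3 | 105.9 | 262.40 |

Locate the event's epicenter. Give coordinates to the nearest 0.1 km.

Circle about each station: (x + 69.9)² + (y − 139.9)² = 261.07²; (x − 92.9)² + (y + 150.1)² = 105.47²; (x + 150.3)² + (y − 105.9)² = 262.40².
Subtracting the A equation from the B and C equations removes the quadratic terms:
325.6 x − 580.0 y = 63736.02
-160.8 x − 68.0 y = 8650.66
Solving the 2×2 system: x ≈ -5.9, y ≈ -113.2 km.

(-5.9, -113.2)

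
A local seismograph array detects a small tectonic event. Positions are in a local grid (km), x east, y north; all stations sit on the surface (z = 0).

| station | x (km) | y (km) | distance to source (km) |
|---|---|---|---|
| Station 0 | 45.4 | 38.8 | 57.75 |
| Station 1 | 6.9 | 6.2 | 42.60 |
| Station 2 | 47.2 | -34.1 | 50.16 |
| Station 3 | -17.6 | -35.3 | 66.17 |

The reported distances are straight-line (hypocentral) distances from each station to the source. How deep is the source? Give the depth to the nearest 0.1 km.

z ≈ 35.3 km

Each station gives a sphere (x−x_i)² + (y−y_i)² + z² = d_i² (stations at z=0).
Subtracting the Station 0 sphere from Station 1 and Station 2: z² cancels, leaving linear equations in x and y:
-77.0 x − 65.2 y = -1960.25
3.6 x − 145.8 y = 643.09
Solving: x ≈ 28.595, y ≈ -3.705 km (keep extra digits for the depth step; rounded: 28.6, -3.7).
Then from the Station 0 sphere: z² = 57.75² − (x − 45.4)² − (y − 38.8)² with x = 28.595, y = -3.705, so z ≈ 35.298 ≈ 35.3 km.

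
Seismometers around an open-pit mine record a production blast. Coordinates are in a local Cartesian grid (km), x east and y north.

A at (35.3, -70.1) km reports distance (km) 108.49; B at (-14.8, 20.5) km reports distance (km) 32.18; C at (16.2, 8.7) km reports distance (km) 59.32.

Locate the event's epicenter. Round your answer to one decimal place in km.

Circle about each station: (x − 35.3)² + (y + 70.1)² = 108.49²; (x + 14.8)² + (y − 20.5)² = 32.18²; (x − 16.2)² + (y − 8.7)² = 59.32².
Subtracting the A equation from the B and C equations removes the quadratic terms:
-100.2 x + 181.2 y = 5213.72
-38.2 x + 157.6 y = 2429.25
Solving the 2×2 system: x ≈ -43.0, y ≈ 5.0 km.

-43.0 km east, 5.0 km north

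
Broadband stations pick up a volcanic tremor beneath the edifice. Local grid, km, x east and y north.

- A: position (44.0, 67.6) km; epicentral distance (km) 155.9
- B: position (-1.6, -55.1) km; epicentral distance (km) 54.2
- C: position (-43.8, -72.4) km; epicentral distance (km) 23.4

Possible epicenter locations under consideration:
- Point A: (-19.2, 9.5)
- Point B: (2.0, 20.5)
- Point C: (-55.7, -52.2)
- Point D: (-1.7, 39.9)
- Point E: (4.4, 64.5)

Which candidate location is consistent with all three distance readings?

For each candidate, compare |candidate − station| to the reported distance:
Point A: residuals A 70.1, B 12.8, C 62.1 → max 70.1 km
Point B: residuals A 92.8, B 21.5, C 80.2 → max 92.8 km
Point C: residuals A 0.0, B 0.0, C 0.0 → max 0.0 km
Point D: residuals A 102.5, B 40.8, C 96.5 → max 102.5 km
Point E: residuals A 116.2, B 65.6, C 121.7 → max 121.7 km
Only Point C has all residuals ≈ 0.

Point C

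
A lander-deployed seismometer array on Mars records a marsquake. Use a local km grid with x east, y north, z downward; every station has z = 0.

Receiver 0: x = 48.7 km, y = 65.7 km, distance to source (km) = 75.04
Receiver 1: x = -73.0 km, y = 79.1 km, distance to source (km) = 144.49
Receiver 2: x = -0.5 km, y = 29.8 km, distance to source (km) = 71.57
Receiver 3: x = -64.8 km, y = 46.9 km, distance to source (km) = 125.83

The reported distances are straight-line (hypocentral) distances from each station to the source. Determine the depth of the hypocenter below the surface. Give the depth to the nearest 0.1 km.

Each station gives a sphere (x−x_i)² + (y−y_i)² + z² = d_i² (stations at z=0).
Subtracting the Receiver 0 sphere from Receiver 1 and Receiver 2: z² cancels, leaving linear equations in x and y:
-243.4 x + 26.8 y = -10348.73
-98.4 x − 71.8 y = -5291.15
Solving: x ≈ 43.993, y ≈ 13.402 km (keep extra digits for the depth step; rounded: 44.0, 13.4).
Then from the Receiver 0 sphere: z² = 75.04² − (x − 48.7)² − (y − 65.7)² with x = 43.993, y = 13.402, so z ≈ 53.608 ≈ 53.6 km.

depth ≈ 53.6 km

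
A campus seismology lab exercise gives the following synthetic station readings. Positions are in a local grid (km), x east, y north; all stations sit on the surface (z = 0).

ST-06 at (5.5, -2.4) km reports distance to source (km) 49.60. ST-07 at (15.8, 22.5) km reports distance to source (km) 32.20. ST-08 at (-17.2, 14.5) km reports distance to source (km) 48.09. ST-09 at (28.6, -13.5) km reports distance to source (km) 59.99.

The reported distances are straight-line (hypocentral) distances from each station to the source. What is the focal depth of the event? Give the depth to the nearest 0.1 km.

z ≈ 28.6 km

Each station gives a sphere (x−x_i)² + (y−y_i)² + z² = d_i² (stations at z=0).
Subtracting the ST-06 sphere from ST-07 and ST-08: z² cancels, leaving linear equations in x and y:
20.6 x + 49.8 y = 2143.20
-45.4 x + 33.8 y = 617.59
Solving: x ≈ 14.096, y ≈ 37.205 km (keep extra digits for the depth step; rounded: 14.1, 37.2).
Then from the ST-06 sphere: z² = 49.60² − (x − 5.5)² − (y + 2.4)² with x = 14.096, y = 37.205, so z ≈ 28.596 ≈ 28.6 km.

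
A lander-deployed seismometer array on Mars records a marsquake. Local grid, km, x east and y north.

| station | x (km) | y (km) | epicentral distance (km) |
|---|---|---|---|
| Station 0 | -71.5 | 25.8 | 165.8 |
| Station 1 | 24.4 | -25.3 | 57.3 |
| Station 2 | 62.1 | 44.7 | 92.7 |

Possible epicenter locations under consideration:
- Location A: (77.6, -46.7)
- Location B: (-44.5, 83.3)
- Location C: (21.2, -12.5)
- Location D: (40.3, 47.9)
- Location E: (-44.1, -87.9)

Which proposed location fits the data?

Location A

For each candidate, compare |candidate − station| to the reported distance:
Location A: residuals Station 0 0.0, Station 1 0.0, Station 2 0.0 → max 0.0 km
Location B: residuals Station 0 102.3, Station 1 71.3, Station 2 20.7 → max 102.3 km
Location C: residuals Station 0 65.5, Station 1 44.1, Station 2 22.4 → max 65.5 km
Location D: residuals Station 0 51.8, Station 1 17.6, Station 2 70.7 → max 70.7 km
Location E: residuals Station 0 48.8, Station 1 35.5, Station 2 77.2 → max 77.2 km
Only Location A has all residuals ≈ 0.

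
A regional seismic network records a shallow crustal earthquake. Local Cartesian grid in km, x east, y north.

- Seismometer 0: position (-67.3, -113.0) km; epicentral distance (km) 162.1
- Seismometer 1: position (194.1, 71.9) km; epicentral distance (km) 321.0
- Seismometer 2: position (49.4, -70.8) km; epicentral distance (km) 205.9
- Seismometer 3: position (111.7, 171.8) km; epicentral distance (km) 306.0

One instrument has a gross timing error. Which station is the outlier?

Seismometer 3

Solve using three stations at a time. Using Seismometer 0, Seismometer 1, Seismometer 2 (subtract circle equations pairwise → linear system) gives (x, y) ≈ (-125.1, 38.4).
Distances from that point to each station vs reported:
  Seismometer 0: calculated 162.1 vs reported 162.1 → residual 0.0 km
  Seismometer 1: calculated 321.0 vs reported 321.0 → residual 0.0 km
  Seismometer 2: calculated 205.9 vs reported 205.9 → residual 0.0 km
  Seismometer 3: calculated 271.8 vs reported 306.0 → residual 34.2 km
Seismometer 0, Seismometer 1, Seismometer 2 are mutually consistent (residuals ≈ 0); Seismometer 3 is off by 34.2 km.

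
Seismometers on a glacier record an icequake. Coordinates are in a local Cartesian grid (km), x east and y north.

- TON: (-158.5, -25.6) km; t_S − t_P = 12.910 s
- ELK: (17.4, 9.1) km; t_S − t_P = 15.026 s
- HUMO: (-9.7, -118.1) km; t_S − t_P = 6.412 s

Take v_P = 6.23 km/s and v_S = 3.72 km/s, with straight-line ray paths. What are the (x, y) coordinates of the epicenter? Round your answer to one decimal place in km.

(-66.5, -101.4)

Distance from S−P lag: d = Δt · v_P v_S / (v_P − v_S) = Δt · (6.23·3.72)/(6.23−3.72) ≈ 9.2333·Δt.
So d_TON = 119.20, d_ELK = 138.74, d_HUMO = 59.20 km.
Circle about each station: (x + 158.5)² + (y + 25.6)² = 119.20²; (x − 17.4)² + (y − 9.1)² = 138.74²; (x + 9.7)² + (y + 118.1)² = 59.20².
Subtracting the TON equation from the ELK and HUMO equations removes the quadratic terms:
351.8 x + 69.4 y = -30432.19
297.6 x − 185.0 y = -1031.91
Solving the 2×2 system: x ≈ -66.5, y ≈ -101.4 km.
Check against TON (with the unrounded x, y): √((x + 158.5)²+(y + 25.6)²) = 119.20 ≈ 119.20 km. ✓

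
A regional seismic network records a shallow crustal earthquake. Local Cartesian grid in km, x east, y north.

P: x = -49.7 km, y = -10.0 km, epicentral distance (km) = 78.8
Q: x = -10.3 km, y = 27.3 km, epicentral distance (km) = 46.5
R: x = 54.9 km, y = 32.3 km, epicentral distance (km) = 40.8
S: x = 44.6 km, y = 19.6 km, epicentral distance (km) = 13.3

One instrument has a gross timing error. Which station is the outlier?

Solve using three stations at a time. Using P, Q, R (subtract circle equations pairwise → linear system) gives (x, y) ≈ (28.3, 1.3).
Distances from that point to each station vs reported:
  P: calculated 78.8 vs reported 78.8 → residual 0.0 km
  Q: calculated 46.5 vs reported 46.5 → residual 0.0 km
  R: calculated 40.8 vs reported 40.8 → residual 0.0 km
  S: calculated 24.5 vs reported 13.3 → residual 11.2 km
P, Q, R are mutually consistent (residuals ≈ 0); S is off by 11.2 km.

S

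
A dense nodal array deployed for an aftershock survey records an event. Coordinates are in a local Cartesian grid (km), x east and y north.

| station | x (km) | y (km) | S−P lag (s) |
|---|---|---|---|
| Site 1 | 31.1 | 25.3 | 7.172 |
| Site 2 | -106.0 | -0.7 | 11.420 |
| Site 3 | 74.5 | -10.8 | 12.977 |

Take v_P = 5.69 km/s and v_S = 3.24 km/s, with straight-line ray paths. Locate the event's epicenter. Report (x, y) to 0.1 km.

-20.8 km east, 10.5 km north

Distance from S−P lag: d = Δt · v_P v_S / (v_P − v_S) = Δt · (5.69·3.24)/(5.69−3.24) ≈ 7.5247·Δt.
So d_Site 1 = 53.97, d_Site 2 = 85.93, d_Site 3 = 97.65 km.
Circle about each station: (x − 31.1)² + (y − 25.3)² = 53.97²; (x + 106.0)² + (y + 0.7)² = 85.93²; (x − 74.5)² + (y + 10.8)² = 97.65².
Subtracting the Site 1 equation from the Site 2 and Site 3 equations removes the quadratic terms:
-274.2 x − 52.0 y = 5157.99
86.8 x − 72.2 y = -2563.17
Solving the 2×2 system: x ≈ -20.8, y ≈ 10.5 km.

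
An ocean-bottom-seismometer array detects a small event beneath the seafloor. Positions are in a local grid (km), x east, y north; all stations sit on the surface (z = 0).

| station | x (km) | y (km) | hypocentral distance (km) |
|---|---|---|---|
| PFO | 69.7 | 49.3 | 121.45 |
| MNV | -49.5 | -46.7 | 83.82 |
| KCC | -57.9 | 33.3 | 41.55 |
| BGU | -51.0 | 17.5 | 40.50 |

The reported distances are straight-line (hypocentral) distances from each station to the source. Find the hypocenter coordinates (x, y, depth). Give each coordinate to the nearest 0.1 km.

Each station gives a sphere (x−x_i)² + (y−y_i)² + z² = d_i² (stations at z=0).
Subtracting the PFO sphere from MNV and KCC: z² cancels, leaving linear equations in x and y:
-238.4 x − 192.0 y = 5066.87
-255.2 x − 32.0 y = 10196.42
Solving: x ≈ -43.403, y ≈ 27.502 km (keep extra digits for the depth step; rounded: -43.4, 27.5).
Then from the PFO sphere: z² = 121.45² − (x − 69.7)² − (y − 49.3)² with x = -43.403, y = 27.502, so z ≈ 38.505 ≈ 38.5 km.
Check against BGU (with the unrounded solution): distance 40.50 ≈ 40.50 km. ✓

x ≈ -43.4 km, y ≈ 27.5 km, depth ≈ 38.5 km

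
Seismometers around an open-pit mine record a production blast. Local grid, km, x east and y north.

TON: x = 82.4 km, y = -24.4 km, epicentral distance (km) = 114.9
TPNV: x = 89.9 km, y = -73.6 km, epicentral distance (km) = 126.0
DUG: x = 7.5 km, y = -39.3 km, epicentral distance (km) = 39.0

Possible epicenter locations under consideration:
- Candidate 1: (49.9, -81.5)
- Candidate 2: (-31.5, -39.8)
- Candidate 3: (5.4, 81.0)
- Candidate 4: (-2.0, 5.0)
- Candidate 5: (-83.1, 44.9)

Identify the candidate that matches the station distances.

Candidate 2

For each candidate, compare |candidate − station| to the reported distance:
Candidate 1: residuals TON 49.2, TPNV 85.2, DUG 20.8 → max 85.2 km
Candidate 2: residuals TON 0.0, TPNV 0.0, DUG 0.0 → max 0.0 km
Candidate 3: residuals TON 15.6, TPNV 50.2, DUG 81.3 → max 81.3 km
Candidate 4: residuals TON 25.5, TPNV 5.1, DUG 6.3 → max 25.5 km
Candidate 5: residuals TON 64.5, TPNV 83.7, DUG 84.7 → max 84.7 km
Only Candidate 2 has all residuals ≈ 0.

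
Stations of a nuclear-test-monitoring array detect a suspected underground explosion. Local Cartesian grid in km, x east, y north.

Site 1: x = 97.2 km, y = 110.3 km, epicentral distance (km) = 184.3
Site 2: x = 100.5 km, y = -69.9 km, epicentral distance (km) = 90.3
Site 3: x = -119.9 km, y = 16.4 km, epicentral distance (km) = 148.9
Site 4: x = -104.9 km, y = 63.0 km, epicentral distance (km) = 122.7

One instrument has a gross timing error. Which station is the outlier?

Solve using three stations at a time. Using Site 1, Site 2, Site 3 (subtract circle equations pairwise → linear system) gives (x, y) ≈ (11.8, -53.0).
Distances from that point to each station vs reported:
  Site 1: calculated 184.3 vs reported 184.3 → residual 0.0 km
  Site 2: calculated 90.3 vs reported 90.3 → residual 0.0 km
  Site 3: calculated 148.9 vs reported 148.9 → residual 0.0 km
  Site 4: calculated 164.6 vs reported 122.7 → residual 41.9 km
Site 1, Site 2, Site 3 are mutually consistent (residuals ≈ 0); Site 4 is off by 41.9 km.

Site 4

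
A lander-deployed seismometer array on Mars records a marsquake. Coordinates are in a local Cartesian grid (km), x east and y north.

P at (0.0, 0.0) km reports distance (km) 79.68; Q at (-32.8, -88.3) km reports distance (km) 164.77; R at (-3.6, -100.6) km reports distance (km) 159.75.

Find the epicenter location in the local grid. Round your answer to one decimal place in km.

(67.4, 42.5)

Circle about each station: x² + y² = 79.68²; (x + 32.8)² + (y + 88.3)² = 164.77²; (x + 3.6)² + (y + 100.6)² = 159.75².
Subtracting the P equation from the Q and R equations removes the quadratic terms:
-65.6 x − 176.6 y = -11927.52
-7.2 x − 201.2 y = -9037.84
Solving the 2×2 system: x ≈ 67.4, y ≈ 42.5 km.
Check against P (with the unrounded x, y): √(x²+y²) = 79.67 ≈ 79.68 km. ✓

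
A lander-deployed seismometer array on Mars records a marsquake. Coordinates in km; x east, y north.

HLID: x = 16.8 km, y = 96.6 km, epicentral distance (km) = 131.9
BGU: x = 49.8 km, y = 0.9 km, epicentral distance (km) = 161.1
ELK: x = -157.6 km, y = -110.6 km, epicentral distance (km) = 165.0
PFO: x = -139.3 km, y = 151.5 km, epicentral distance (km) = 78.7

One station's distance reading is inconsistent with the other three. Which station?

Solve using three stations at a time. Using HLID, BGU, ELK (subtract circle equations pairwise → linear system) gives (x, y) ≈ (-104.9, 45.8).
Distances from that point to each station vs reported:
  HLID: calculated 131.9 vs reported 131.9 → residual 0.0 km
  BGU: calculated 161.1 vs reported 161.1 → residual 0.0 km
  ELK: calculated 165.0 vs reported 165.0 → residual 0.0 km
  PFO: calculated 111.2 vs reported 78.7 → residual 32.5 km
HLID, BGU, ELK are mutually consistent (residuals ≈ 0); PFO is off by 32.5 km.

PFO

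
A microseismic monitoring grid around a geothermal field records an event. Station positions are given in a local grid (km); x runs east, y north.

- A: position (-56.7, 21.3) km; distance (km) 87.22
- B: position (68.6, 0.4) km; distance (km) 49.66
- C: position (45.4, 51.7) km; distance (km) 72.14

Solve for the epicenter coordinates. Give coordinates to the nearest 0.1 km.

Circle about each station: (x + 56.7)² + (y − 21.3)² = 87.22²; (x − 68.6)² + (y − 0.4)² = 49.66²; (x − 45.4)² + (y − 51.7)² = 72.14².
Subtracting the A equation from the B and C equations removes the quadratic terms:
250.6 x − 41.8 y = 6178.75
204.2 x + 60.8 y = 3468.62
Solving the 2×2 system: x ≈ 21.9, y ≈ -16.5 km.
Check against A (with the unrounded x, y): √((x + 56.7)²+(y − 21.3)²) = 87.22 ≈ 87.22 km. ✓

(21.9, -16.5)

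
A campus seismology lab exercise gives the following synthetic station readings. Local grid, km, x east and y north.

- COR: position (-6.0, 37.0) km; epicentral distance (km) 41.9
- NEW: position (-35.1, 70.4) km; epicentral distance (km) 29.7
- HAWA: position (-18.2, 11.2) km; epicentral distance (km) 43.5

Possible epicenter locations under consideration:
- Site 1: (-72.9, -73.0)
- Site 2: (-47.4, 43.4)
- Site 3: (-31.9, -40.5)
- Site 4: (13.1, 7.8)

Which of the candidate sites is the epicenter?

For each candidate, compare |candidate − station| to the reported distance:
Site 1: residuals COR 86.8, NEW 118.6, HAWA 56.9 → max 118.6 km
Site 2: residuals COR 0.0, NEW 0.0, HAWA 0.0 → max 0.0 km
Site 3: residuals COR 39.8, NEW 81.2, HAWA 10.0 → max 81.2 km
Site 4: residuals COR 7.0, NEW 49.3, HAWA 12.0 → max 49.3 km
Only Site 2 has all residuals ≈ 0.

Site 2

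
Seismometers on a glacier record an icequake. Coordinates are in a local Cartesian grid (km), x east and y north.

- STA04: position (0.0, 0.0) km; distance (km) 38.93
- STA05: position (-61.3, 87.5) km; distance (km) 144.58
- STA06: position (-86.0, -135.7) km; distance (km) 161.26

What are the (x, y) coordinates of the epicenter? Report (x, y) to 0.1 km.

Circle about each station: x² + y² = 38.93²; (x + 61.3)² + (y − 87.5)² = 144.58²; (x + 86.0)² + (y + 135.7)² = 161.26².
Subtracting pairs of circle equations eliminates x²+y² and gives linear equations (the radical axes):
-122.6 x + 175.0 y = -7973.89
-172.0 x − 271.4 y = 1321.25
Solving the 2×2 system: x ≈ 30.5, y ≈ -24.2 km.

(30.5, -24.2)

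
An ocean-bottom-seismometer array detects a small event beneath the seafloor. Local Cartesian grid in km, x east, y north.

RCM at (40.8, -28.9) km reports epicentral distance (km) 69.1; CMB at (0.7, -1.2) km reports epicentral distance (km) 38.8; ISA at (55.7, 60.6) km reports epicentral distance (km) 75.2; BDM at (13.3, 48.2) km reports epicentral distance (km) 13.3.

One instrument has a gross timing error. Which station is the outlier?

ISA

Solve using three stations at a time. Using RCM, CMB, BDM (subtract circle equations pairwise → linear system) gives (x, y) ≈ (14.6, 35.0).
Distances from that point to each station vs reported:
  RCM: calculated 69.1 vs reported 69.1 → residual 0.0 km
  CMB: calculated 38.8 vs reported 38.8 → residual 0.0 km
  ISA: calculated 48.4 vs reported 75.2 → residual 26.8 km
  BDM: calculated 13.2 vs reported 13.3 → residual 0.1 km
RCM, CMB, BDM are mutually consistent (residuals ≈ 0); ISA is off by 26.8 km.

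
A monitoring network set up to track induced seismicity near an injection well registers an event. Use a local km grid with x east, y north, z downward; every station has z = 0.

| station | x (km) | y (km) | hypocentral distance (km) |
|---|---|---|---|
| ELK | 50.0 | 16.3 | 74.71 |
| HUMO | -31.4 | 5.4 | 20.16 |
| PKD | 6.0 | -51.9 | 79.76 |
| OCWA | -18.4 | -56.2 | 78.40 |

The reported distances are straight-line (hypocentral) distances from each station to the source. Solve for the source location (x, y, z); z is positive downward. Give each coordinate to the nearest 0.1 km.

Each station gives a sphere (x−x_i)² + (y−y_i)² + z² = d_i² (stations at z=0).
Subtracting the ELK sphere from HUMO and PKD: z² cancels, leaving linear equations in x and y:
-162.8 x − 21.8 y = 3424.59
-88.0 x − 136.4 y = -816.15
Solving: x ≈ -23.902, y ≈ 21.404 km (keep extra digits for the depth step; rounded: -23.9, 21.4).
Then from the ELK sphere: z² = 74.71² − (x − 50.0)² − (y − 16.3)² with x = -23.902, y = 21.404, so z ≈ 9.697 ≈ 9.7 km.
Check against OCWA (with the unrounded solution): distance 78.40 ≈ 78.40 km. ✓

(-23.9, 21.4, 9.7)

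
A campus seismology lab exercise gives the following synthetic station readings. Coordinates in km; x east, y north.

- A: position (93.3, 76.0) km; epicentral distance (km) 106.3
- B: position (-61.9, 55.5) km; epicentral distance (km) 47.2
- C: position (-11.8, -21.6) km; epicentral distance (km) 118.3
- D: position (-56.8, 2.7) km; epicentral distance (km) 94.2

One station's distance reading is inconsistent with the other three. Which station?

Solve using three stations at a time. Using B, C, D (subtract circle equations pairwise → linear system) gives (x, y) ≈ (-35.1, 94.4).
Distances from that point to each station vs reported:
  A: calculated 129.7 vs reported 106.3 → residual 23.4 km
  B: calculated 47.2 vs reported 47.2 → residual 0.0 km
  C: calculated 118.3 vs reported 118.3 → residual 0.0 km
  D: calculated 94.2 vs reported 94.2 → residual 0.0 km
B, C, D are mutually consistent (residuals ≈ 0); A is off by 23.4 km.

A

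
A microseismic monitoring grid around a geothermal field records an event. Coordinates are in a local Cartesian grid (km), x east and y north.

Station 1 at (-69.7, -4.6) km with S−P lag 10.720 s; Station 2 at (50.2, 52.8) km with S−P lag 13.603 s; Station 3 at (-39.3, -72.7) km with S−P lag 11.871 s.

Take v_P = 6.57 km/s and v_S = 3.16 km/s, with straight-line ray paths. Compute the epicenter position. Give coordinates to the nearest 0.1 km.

-4.6 km east, -9.3 km north

Distance from S−P lag: d = Δt · v_P v_S / (v_P − v_S) = Δt · (6.57·3.16)/(6.57−3.16) ≈ 6.0883·Δt.
So d_Station 1 = 65.27, d_Station 2 = 82.82, d_Station 3 = 72.27 km.
Circle about each station: (x + 69.7)² + (y + 4.6)² = 65.27²; (x − 50.2)² + (y − 52.8)² = 82.82²; (x + 39.3)² + (y + 72.7)² = 72.27².
Subtracting the Station 1 equation from the Station 2 and Station 3 equations removes the quadratic terms:
239.8 x + 114.8 y = -2170.35
60.8 x − 136.2 y = 987.75
Solving the 2×2 system: x ≈ -4.6, y ≈ -9.3 km.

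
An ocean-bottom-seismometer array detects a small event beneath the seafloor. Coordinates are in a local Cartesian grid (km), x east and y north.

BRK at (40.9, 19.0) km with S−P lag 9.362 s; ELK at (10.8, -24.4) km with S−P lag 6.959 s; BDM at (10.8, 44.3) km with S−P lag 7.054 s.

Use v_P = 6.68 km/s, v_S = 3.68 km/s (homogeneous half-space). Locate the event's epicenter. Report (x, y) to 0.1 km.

x ≈ -35.2 km, y ≈ 9.3 km

Distance from S−P lag: d = Δt · v_P v_S / (v_P − v_S) = Δt · (6.68·3.68)/(6.68−3.68) ≈ 8.1941·Δt.
So d_BRK = 76.71, d_ELK = 57.02, d_BDM = 57.80 km.
Circle about each station: (x − 40.9)² + (y − 19.0)² = 76.71²; (x − 10.8)² + (y + 24.4)² = 57.02²; (x − 10.8)² + (y − 44.3)² = 57.80².
Subtracting pairs of circle equations eliminates x²+y² and gives linear equations (the radical axes):
-60.2 x − 86.8 y = 1311.33
-60.2 x + 50.6 y = 2588.90
Solving the 2×2 system: x ≈ -35.2, y ≈ 9.3 km.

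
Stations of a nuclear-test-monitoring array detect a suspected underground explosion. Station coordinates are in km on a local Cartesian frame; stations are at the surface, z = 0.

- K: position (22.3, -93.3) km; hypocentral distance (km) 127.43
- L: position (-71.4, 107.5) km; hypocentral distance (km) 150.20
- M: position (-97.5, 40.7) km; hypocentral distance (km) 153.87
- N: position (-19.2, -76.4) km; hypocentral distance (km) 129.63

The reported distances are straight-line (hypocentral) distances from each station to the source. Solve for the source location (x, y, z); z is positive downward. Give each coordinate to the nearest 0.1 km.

Each station gives a sphere (x−x_i)² + (y−y_i)² + z² = d_i² (stations at z=0).
Subtracting the K sphere from L and M: z² cancels, leaving linear equations in x and y:
-187.4 x + 401.6 y = 1130.39
-239.6 x + 268.0 y = -5477.01
Solving: x ≈ 54.402, y ≈ 28.201 km (keep extra digits for the depth step; rounded: 54.4, 28.2).
Then from the K sphere: z² = 127.43² − (x − 22.3)² − (y + 93.3)² with x = 54.402, y = 28.201, so z ≈ 21.104 ≈ 21.1 km.

(54.4, 28.2, 21.1)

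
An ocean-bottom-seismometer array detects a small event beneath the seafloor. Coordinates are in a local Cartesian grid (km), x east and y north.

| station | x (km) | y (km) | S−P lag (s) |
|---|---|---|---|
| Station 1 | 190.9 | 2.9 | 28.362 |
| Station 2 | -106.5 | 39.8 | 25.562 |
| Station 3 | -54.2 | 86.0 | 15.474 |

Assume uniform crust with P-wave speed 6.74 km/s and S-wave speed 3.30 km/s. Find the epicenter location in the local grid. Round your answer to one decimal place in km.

Distance from S−P lag: d = Δt · v_P v_S / (v_P − v_S) = Δt · (6.74·3.30)/(6.74−3.30) ≈ 6.4657·Δt.
So d_Station 1 = 183.38, d_Station 2 = 165.28, d_Station 3 = 100.05 km.
Circle about each station: (x − 190.9)² + (y − 2.9)² = 183.38²; (x + 106.5)² + (y − 39.8)² = 165.28²; (x + 54.2)² + (y − 86.0)² = 100.05².
Subtracting the Station 1 equation from the Station 2 and Station 3 equations removes the quadratic terms:
-594.8 x + 73.8 y = -17214.18
-490.2 x + 166.2 y = -2499.36
Solving the 2×2 system: x ≈ 42.7, y ≈ 110.9 km.
Check against Station 1 (with the unrounded x, y): √((x − 190.9)²+(y − 2.9)²) = 183.38 ≈ 183.38 km. ✓

(42.7, 110.9)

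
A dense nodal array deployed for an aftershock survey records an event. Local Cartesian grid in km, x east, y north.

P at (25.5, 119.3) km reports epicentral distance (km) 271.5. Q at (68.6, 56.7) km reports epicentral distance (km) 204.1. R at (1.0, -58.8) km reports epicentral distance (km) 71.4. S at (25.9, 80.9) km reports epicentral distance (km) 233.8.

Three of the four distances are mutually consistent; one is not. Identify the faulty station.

Solve using three stations at a time. Using P, Q, S (subtract circle equations pairwise → linear system) gives (x, y) ≈ (77.0, -147.4).
Distances from that point to each station vs reported:
  P: calculated 271.6 vs reported 271.5 → residual 0.1 km
  Q: calculated 204.3 vs reported 204.1 → residual 0.2 km
  R: calculated 116.7 vs reported 71.4 → residual 45.3 km
  S: calculated 234.0 vs reported 233.8 → residual 0.2 km
P, Q, S are mutually consistent (residuals ≈ 0); R is off by 45.3 km.

R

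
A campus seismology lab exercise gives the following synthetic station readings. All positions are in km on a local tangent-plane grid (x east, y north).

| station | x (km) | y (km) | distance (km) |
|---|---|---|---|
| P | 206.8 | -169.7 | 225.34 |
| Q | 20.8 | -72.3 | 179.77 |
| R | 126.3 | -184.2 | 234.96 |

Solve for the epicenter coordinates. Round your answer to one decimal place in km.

x ≈ 153.3 km, y ≈ 49.2 km

Circle about each station: (x − 206.8)² + (y + 169.7)² = 225.34²; (x − 20.8)² + (y + 72.3)² = 179.77²; (x − 126.3)² + (y + 184.2)² = 234.96².
Subtracting the P equation from the Q and R equations removes the quadratic terms:
-372.0 x + 194.8 y = -47443.54
-161.0 x − 29.0 y = -26111.09
Solving the 2×2 system: x ≈ 153.3, y ≈ 49.2 km.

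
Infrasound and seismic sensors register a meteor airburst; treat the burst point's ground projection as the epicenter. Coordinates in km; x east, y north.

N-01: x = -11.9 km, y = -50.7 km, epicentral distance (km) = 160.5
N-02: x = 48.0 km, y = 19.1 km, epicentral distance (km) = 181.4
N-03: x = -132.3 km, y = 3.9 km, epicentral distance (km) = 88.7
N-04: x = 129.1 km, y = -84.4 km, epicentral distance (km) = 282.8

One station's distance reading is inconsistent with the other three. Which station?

Solve using three stations at a time. Using N-01, N-03, N-04 (subtract circle equations pairwise → linear system) gives (x, y) ≈ (-97.1, 85.2).
Distances from that point to each station vs reported:
  N-01: calculated 160.5 vs reported 160.5 → residual 0.0 km
  N-02: calculated 159.5 vs reported 181.4 → residual 21.9 km
  N-03: calculated 88.6 vs reported 88.7 → residual 0.1 km
  N-04: calculated 282.8 vs reported 282.8 → residual 0.0 km
N-01, N-03, N-04 are mutually consistent (residuals ≈ 0); N-02 is off by 21.9 km.

N-02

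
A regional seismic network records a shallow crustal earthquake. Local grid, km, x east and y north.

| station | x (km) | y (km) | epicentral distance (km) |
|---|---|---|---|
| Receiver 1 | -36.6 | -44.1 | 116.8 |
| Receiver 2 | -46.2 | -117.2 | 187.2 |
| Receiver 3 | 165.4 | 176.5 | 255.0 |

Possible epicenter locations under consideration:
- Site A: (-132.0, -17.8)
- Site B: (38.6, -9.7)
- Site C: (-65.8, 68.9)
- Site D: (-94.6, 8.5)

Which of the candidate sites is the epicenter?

Site C

For each candidate, compare |candidate − station| to the reported distance:
Site A: residuals Receiver 1 17.8, Receiver 2 55.9, Receiver 3 100.2 → max 100.2 km
Site B: residuals Receiver 1 34.1, Receiver 2 50.3, Receiver 3 29.7 → max 50.3 km
Site C: residuals Receiver 1 0.1, Receiver 2 0.1, Receiver 3 0.0 → max 0.1 km
Site D: residuals Receiver 1 38.5, Receiver 2 52.5, Receiver 3 54.6 → max 54.6 km
Only Site C has all residuals ≈ 0.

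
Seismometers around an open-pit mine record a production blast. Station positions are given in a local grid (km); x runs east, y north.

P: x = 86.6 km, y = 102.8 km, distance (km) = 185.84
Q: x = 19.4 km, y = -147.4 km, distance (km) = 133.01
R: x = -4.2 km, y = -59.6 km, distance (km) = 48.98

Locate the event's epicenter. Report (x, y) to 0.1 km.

Circle about each station: (x − 86.6)² + (y − 102.8)² = 185.84²; (x − 19.4)² + (y + 147.4)² = 133.01²; (x + 4.2)² + (y + 59.6)² = 48.98².
Subtracting pairs of circle equations eliminates x²+y² and gives linear equations (the radical axes):
-134.4 x − 500.4 y = 20880.57
-181.6 x − 324.8 y = 17639.87
Solving the 2×2 system: x ≈ -43.3, y ≈ -30.1 km.
Check against P (with the unrounded x, y): √((x − 86.6)²+(y − 102.8)²) = 185.84 ≈ 185.84 km. ✓

x ≈ -43.3 km, y ≈ -30.1 km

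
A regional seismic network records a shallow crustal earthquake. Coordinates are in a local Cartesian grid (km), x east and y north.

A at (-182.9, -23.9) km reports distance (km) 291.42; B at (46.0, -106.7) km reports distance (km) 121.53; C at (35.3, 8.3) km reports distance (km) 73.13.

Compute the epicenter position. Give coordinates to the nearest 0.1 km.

107.7 km east, -2.0 km north

Circle about each station: (x + 182.9)² + (y + 23.9)² = 291.42²; (x − 46.0)² + (y + 106.7)² = 121.53²; (x − 35.3)² + (y − 8.3)² = 73.13².
Subtracting the A equation from the B and C equations removes the quadratic terms:
457.8 x − 165.6 y = 49633.35
436.4 x + 64.4 y = 46868.98
Solving the 2×2 system: x ≈ 107.7, y ≈ -2.0 km.
Check against A (with the unrounded x, y): √((x + 182.9)²+(y + 23.9)²) = 291.42 ≈ 291.42 km. ✓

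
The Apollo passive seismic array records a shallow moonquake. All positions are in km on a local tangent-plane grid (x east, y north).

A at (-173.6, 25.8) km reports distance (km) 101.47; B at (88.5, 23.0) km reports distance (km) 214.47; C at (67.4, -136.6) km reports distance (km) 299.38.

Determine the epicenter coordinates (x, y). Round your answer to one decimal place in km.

Circle about each station: (x + 173.6)² + (y − 25.8)² = 101.47²; (x − 88.5)² + (y − 23.0)² = 214.47²; (x − 67.4)² + (y + 136.6)² = 299.38².
Subtracting the A equation from the B and C equations removes the quadratic terms:
524.2 x − 5.6 y = -58142.57
482.0 x − 324.8 y = -86932.50
Solving the 2×2 system: x ≈ -109.8, y ≈ 104.7 km.
Check against A (with the unrounded x, y): √((x + 173.6)²+(y − 25.8)²) = 101.48 ≈ 101.47 km. ✓

x ≈ -109.8 km, y ≈ 104.7 km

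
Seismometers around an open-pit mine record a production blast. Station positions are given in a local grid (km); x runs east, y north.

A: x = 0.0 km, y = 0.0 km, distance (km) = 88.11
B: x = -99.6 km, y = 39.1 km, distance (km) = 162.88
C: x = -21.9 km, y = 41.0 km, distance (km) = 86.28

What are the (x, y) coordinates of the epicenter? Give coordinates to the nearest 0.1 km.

Circle about each station: x² + y² = 88.11²; (x + 99.6)² + (y − 39.1)² = 162.88²; (x + 21.9)² + (y − 41.0)² = 86.28².
Subtracting the A equation from the B and C equations removes the quadratic terms:
-199.2 x + 78.2 y = -7317.55
-43.8 x + 82.0 y = 2479.74
Solving the 2×2 system: x ≈ 61.5, y ≈ 63.1 km.

(61.5, 63.1)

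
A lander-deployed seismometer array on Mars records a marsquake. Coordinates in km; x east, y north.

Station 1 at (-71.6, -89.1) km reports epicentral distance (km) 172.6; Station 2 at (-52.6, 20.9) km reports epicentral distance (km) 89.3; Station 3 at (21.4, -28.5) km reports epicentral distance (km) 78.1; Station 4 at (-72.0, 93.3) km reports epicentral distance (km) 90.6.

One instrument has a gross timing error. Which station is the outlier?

Solve using three stations at a time. Using Station 1, Station 2, Station 3 (subtract circle equations pairwise → linear system) gives (x, y) ≈ (32.2, 48.8).
Distances from that point to each station vs reported:
  Station 1: calculated 172.6 vs reported 172.6 → residual 0.0 km
  Station 2: calculated 89.2 vs reported 89.3 → residual 0.1 km
  Station 3: calculated 78.0 vs reported 78.1 → residual 0.1 km
  Station 4: calculated 113.3 vs reported 90.6 → residual 22.7 km
Station 1, Station 2, Station 3 are mutually consistent (residuals ≈ 0); Station 4 is off by 22.7 km.

Station 4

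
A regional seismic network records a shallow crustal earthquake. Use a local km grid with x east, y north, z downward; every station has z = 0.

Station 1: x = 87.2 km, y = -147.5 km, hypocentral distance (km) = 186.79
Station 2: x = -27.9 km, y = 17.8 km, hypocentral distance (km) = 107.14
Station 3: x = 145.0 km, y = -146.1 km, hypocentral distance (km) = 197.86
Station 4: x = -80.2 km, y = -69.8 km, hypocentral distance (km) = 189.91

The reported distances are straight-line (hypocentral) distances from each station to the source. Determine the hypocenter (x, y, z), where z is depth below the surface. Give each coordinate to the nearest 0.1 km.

Each station gives a sphere (x−x_i)² + (y−y_i)² + z² = d_i² (stations at z=0).
Subtracting the Station 1 sphere from Station 2 and Station 3: z² cancels, leaving linear equations in x and y:
-230.2 x + 330.6 y = -4853.32
115.6 x + 2.8 y = 8752.04
Solving: x ≈ 74.804, y ≈ 37.406 km (keep extra digits for the depth step; rounded: 74.8, 37.4).
Then from the Station 1 sphere: z² = 186.79² − (x − 87.2)² − (y + 147.5)² with x = 74.804, y = 37.406, so z ≈ 23.380 ≈ 23.4 km.
Check against Station 4 (with the unrounded solution): distance 189.91 ≈ 189.91 km. ✓

(74.8, 37.4, 23.4)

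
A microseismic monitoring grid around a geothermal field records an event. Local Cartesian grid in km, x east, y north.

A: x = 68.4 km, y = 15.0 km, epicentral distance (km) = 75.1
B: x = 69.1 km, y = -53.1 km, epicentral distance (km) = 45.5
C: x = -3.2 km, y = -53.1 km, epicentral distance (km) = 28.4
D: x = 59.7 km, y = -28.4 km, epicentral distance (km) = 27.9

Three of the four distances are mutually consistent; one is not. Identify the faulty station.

Solve using three stations at a time. Using A, B, C (subtract circle equations pairwise → linear system) gives (x, y) ≈ (24.2, -45.7).
Distances from that point to each station vs reported:
  A: calculated 75.1 vs reported 75.1 → residual 0.0 km
  B: calculated 45.5 vs reported 45.5 → residual 0.0 km
  C: calculated 28.4 vs reported 28.4 → residual 0.0 km
  D: calculated 39.5 vs reported 27.9 → residual 11.6 km
A, B, C are mutually consistent (residuals ≈ 0); D is off by 11.6 km.

D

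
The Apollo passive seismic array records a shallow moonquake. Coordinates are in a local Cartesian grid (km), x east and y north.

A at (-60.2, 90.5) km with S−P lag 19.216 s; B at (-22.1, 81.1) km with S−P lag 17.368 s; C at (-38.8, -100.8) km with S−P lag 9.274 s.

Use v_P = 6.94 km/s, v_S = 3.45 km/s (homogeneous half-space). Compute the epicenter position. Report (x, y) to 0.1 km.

Distance from S−P lag: d = Δt · v_P v_S / (v_P − v_S) = Δt · (6.94·3.45)/(6.94−3.45) ≈ 6.8605·Δt.
So d_A = 131.83, d_B = 119.15, d_C = 63.62 km.
Circle about each station: (x + 60.2)² + (y − 90.5)² = 131.83²; (x + 22.1)² + (y − 81.1)² = 119.15²; (x + 38.8)² + (y + 100.8)² = 63.62².
Subtracting the A equation from the B and C equations removes the quadratic terms:
76.2 x − 18.8 y = -1566.24
42.8 x − 382.6 y = 13183.43
Solving the 2×2 system: x ≈ -29.9, y ≈ -37.8 km.

x ≈ -29.9 km, y ≈ -37.8 km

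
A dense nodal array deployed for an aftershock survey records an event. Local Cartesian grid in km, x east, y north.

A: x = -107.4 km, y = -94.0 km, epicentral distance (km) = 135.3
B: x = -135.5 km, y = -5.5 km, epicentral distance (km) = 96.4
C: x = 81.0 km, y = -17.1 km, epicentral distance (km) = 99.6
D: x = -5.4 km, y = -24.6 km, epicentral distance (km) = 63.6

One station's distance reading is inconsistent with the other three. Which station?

C

Solve using three stations at a time. Using A, B, D (subtract circle equations pairwise → linear system) gives (x, y) ≈ (-44.3, 25.7).
Distances from that point to each station vs reported:
  A: calculated 135.3 vs reported 135.3 → residual 0.0 km
  B: calculated 96.4 vs reported 96.4 → residual 0.0 km
  C: calculated 132.4 vs reported 99.6 → residual 32.8 km
  D: calculated 63.6 vs reported 63.6 → residual 0.0 km
A, B, D are mutually consistent (residuals ≈ 0); C is off by 32.8 km.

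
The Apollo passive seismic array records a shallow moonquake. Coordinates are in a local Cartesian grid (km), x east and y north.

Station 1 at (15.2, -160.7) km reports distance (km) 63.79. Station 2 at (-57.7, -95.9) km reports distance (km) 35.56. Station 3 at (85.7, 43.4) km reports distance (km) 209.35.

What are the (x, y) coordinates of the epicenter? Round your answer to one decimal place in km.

x ≈ -38.0 km, y ≈ -125.5 km

Circle about each station: (x − 15.2)² + (y + 160.7)² = 63.79²; (x + 57.7)² + (y + 95.9)² = 35.56²; (x − 85.7)² + (y − 43.4)² = 209.35².
Subtracting pairs of circle equations eliminates x²+y² and gives linear equations (the radical axes):
-145.8 x + 129.6 y = -10724.78
141.0 x + 408.2 y = -56585.74
Solving the 2×2 system: x ≈ -38.0, y ≈ -125.5 km.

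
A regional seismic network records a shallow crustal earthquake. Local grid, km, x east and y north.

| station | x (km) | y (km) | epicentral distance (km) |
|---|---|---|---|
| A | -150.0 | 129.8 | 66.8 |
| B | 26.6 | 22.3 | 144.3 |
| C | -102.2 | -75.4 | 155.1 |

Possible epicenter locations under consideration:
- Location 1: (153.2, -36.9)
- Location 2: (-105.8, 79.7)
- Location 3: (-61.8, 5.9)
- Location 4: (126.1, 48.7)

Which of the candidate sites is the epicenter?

For each candidate, compare |candidate − station| to the reported distance:
Location 1: residuals A 279.2, B 4.5, C 103.2 → max 279.2 km
Location 2: residuals A 0.0, B 0.0, C 0.0 → max 0.0 km
Location 3: residuals A 85.3, B 54.4, C 64.3 → max 85.3 km
Location 4: residuals A 221.0, B 41.4, C 104.7 → max 221.0 km
Only Location 2 has all residuals ≈ 0.

Location 2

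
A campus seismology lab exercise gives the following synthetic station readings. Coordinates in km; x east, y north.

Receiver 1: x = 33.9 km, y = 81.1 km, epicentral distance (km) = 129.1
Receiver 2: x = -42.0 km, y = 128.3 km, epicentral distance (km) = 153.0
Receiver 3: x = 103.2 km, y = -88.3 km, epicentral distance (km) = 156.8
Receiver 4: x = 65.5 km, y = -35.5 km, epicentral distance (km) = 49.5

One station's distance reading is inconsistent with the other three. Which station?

Solve using three stations at a time. Using Receiver 1, Receiver 2, Receiver 3 (subtract circle equations pairwise → linear system) gives (x, y) ≈ (-40.1, -24.7).
Distances from that point to each station vs reported:
  Receiver 1: calculated 129.1 vs reported 129.1 → residual 0.0 km
  Receiver 2: calculated 153.0 vs reported 153.0 → residual 0.0 km
  Receiver 3: calculated 156.8 vs reported 156.8 → residual 0.0 km
  Receiver 4: calculated 106.1 vs reported 49.5 → residual 56.6 km
Receiver 1, Receiver 2, Receiver 3 are mutually consistent (residuals ≈ 0); Receiver 4 is off by 56.6 km.

Receiver 4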